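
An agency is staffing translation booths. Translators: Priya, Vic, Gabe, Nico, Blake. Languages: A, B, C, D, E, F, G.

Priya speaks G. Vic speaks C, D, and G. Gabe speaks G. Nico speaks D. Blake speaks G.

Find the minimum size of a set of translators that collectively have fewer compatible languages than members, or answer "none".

Take S = {Priya, Gabe}. Its neighbourhood is {G}, so |N(S)| = 1 < |S| = 2.
No single vertex violates Hall's condition since each has at least one neighbour, so 2 is the minimum.

2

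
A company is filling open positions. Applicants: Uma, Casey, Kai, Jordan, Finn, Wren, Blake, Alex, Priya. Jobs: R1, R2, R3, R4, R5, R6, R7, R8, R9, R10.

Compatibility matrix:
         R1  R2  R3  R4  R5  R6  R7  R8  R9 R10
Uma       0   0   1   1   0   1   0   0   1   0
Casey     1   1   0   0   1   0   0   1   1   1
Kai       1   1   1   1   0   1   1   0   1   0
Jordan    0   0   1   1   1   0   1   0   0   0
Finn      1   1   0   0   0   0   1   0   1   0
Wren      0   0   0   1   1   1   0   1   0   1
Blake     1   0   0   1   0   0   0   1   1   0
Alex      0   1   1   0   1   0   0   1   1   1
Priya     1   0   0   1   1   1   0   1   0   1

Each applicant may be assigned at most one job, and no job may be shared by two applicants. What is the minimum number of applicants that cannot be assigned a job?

For example, pair Uma–R4, Casey–R2, Kai–R9, Jordan–R5, Finn–R7, Wren–R10, Blake–R8, Alex–R3, Priya–R6.
This saturates every applicant, so 9 is the maximum.
That matches 9 of the 9, leaving 0 unmatched; no matching can do better.

0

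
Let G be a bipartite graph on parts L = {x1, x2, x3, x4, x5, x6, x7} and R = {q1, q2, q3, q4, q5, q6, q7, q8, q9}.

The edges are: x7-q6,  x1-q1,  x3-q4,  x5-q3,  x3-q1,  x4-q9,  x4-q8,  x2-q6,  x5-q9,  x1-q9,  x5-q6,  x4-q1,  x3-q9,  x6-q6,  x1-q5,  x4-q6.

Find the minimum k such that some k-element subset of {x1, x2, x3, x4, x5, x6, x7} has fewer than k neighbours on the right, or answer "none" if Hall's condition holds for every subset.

Take S = {x2, x6}. Its neighbourhood is {q6}, so |N(S)| = 1 < |S| = 2.
No single vertex violates Hall's condition since each has at least one neighbour, so 2 is the minimum.

2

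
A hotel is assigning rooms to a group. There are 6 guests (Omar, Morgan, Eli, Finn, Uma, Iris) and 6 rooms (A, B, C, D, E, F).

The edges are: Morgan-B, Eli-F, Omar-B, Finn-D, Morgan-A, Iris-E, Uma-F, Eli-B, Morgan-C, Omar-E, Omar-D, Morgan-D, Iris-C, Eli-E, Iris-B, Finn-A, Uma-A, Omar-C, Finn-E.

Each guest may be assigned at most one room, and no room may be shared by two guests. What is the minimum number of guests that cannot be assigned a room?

0

One maximum matching: Omar→C, Morgan→D, Eli→E, Finn→A, Uma→F, Iris→B.
All 6 guests are matched, so no larger matching exists.
That matches 6 of the 6, leaving 0 unmatched; no matching can do better.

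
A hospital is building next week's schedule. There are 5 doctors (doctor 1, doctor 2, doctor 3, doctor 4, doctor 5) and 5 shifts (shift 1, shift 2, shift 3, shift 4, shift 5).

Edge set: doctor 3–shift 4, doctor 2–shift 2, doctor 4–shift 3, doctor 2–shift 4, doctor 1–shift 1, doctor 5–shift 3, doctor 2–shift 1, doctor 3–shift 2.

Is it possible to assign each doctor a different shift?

No

The set {doctor 4, doctor 5} has only 1 neighbour ({shift 3}), so by Hall's theorem at most 4 of the 5 doctors can be matched.
Hence no matching covers every doctor.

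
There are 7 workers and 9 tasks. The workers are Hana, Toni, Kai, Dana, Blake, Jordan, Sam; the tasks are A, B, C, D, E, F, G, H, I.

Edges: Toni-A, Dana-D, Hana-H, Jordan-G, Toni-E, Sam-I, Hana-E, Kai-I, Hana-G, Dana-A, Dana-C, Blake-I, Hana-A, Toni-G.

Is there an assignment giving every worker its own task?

No

The set {Kai, Blake, Sam} has only 1 neighbour ({I}), so by Hall's theorem at most 5 of the 7 workers can be matched.
Hence no matching covers every worker.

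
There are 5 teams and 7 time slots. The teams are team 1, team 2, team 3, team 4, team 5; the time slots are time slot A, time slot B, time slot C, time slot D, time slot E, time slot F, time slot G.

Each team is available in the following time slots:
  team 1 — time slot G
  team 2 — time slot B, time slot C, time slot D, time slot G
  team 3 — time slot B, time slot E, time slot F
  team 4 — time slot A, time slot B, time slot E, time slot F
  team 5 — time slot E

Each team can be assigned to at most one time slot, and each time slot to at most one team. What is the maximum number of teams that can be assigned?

One maximum matching: team 1→time slot G, team 2→time slot D, team 3→time slot B, team 4→time slot F, team 5→time slot E.
This saturates every team, so 5 is the maximum.

5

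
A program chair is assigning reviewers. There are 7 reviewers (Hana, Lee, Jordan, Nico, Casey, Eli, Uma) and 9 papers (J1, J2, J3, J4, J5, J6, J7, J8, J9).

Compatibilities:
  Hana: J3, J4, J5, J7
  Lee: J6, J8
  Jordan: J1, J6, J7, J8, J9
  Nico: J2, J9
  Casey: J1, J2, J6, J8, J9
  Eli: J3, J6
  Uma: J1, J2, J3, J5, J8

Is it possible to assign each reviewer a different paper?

Yes

One maximum matching: Hana-J7, Lee-J8, Jordan-J6, Nico-J9, Casey-J1, Eli-J3, Uma-J2.
Every reviewer is matched, so this matching saturates all of them.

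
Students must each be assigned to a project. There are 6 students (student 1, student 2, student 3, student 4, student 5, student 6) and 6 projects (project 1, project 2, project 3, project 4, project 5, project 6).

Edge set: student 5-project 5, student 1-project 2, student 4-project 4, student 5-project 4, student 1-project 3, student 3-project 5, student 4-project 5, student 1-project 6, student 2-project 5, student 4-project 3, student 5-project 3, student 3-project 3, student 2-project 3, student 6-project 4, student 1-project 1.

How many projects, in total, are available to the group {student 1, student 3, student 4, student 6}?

The union of neighbours of {student 1, student 3, student 4, student 6} is {project 1, project 2, project 3, project 4, project 5, project 6}, which has 6 elements.
Since |N(S)| = 6 ≥ |S| = 4, Hall's condition holds for this subset.

6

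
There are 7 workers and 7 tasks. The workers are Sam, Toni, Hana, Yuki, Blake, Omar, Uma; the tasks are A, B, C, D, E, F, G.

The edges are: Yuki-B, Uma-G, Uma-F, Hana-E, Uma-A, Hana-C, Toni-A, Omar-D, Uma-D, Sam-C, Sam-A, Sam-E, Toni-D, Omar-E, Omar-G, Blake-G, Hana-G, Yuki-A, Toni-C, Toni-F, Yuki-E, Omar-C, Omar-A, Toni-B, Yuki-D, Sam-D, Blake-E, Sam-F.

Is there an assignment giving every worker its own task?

Yes

A valid assignment of size 7: Sam→A, Toni→B, Hana→C, Yuki→D, Blake→E, Omar→G, Uma→F.
Every worker is matched, so this is a perfect matching.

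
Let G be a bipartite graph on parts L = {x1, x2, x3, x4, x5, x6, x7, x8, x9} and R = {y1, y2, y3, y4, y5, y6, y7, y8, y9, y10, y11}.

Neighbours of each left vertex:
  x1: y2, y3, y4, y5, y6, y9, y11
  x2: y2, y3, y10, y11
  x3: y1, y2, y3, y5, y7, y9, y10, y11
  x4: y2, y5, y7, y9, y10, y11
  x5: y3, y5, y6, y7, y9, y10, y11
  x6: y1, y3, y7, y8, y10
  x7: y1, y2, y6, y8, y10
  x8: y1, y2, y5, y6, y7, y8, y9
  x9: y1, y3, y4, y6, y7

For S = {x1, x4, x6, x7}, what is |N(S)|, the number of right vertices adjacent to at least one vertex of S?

11

The union of neighbours of {x1, x4, x6, x7} is {y1, y2, y3, y4, y5, y6, y7, y8, y9, y10, y11}, which has 11 elements.
Since |N(S)| = 11 ≥ |S| = 4, Hall's condition holds for this subset.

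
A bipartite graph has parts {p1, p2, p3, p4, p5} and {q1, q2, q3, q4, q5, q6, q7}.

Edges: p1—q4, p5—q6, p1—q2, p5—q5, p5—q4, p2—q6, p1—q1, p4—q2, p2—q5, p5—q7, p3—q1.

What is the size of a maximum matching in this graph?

For example, pair p1-q4, p2-q5, p3-q1, p4-q2, p5-q6.
This saturates every left vertex, so 5 is the maximum.

5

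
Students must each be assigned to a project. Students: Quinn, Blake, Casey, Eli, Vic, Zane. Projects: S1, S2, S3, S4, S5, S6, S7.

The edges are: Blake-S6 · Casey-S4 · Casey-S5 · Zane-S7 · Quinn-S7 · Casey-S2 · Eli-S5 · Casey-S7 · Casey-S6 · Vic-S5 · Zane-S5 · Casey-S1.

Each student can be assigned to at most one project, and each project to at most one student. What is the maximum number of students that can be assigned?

One maximum matching: Quinn→S7, Blake→S6, Casey→S2, Eli→S5.
The set {Quinn, Eli, Vic, Zane} has only 2 neighbours ({S5, S7}), so by Hall's theorem at most 4 of the 6 students can be matched.

4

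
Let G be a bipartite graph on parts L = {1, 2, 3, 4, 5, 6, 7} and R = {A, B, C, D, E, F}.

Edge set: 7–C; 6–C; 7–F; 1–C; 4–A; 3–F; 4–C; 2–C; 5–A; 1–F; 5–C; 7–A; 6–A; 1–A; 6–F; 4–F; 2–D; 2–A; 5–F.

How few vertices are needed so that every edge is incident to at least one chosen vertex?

A maximum matching has 4 edges (e.g. 1–A, 2–D, 3–F, 4–C).
By König's theorem the minimum vertex cover has the same size. One such cover is {2, A, C, F}.

4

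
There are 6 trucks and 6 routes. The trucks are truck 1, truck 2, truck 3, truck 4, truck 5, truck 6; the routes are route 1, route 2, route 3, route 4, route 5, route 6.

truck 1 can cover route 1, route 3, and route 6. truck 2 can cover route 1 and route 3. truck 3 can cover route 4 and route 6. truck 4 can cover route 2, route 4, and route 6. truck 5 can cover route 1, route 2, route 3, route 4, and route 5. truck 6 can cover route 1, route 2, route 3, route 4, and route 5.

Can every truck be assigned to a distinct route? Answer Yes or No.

For example, pair truck 1-route 3, truck 2-route 1, truck 3-route 6, truck 4-route 2, truck 5-route 5, truck 6-route 4.
All 6 trucks are covered.

Yes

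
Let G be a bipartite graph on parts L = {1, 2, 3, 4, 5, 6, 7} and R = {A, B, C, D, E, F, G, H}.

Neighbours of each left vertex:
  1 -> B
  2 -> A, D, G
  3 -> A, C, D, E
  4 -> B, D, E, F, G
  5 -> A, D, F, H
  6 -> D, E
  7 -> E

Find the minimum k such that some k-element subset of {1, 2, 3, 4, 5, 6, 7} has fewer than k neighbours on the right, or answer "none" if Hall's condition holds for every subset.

A matching saturating every left vertex exists, for instance 1→B, 2→G, 3→C, 4→F, 5→H, 6→D, 7→E.
By Hall's marriage theorem, this means |N(S)| ≥ |S| for every subset S, so no violating subset exists.

none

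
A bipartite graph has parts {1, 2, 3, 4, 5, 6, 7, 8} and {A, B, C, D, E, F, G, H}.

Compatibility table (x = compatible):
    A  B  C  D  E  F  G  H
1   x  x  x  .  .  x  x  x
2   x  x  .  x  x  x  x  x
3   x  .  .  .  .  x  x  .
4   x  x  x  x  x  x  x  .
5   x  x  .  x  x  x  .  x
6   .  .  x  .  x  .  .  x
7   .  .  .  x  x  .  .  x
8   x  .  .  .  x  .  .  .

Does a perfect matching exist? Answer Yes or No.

For example, pair 1–B, 2–A, 3–F, 4–G, 5–H, 6–C, 7–D, 8–E.
Every left vertex is matched, so this is a perfect matching.

Yes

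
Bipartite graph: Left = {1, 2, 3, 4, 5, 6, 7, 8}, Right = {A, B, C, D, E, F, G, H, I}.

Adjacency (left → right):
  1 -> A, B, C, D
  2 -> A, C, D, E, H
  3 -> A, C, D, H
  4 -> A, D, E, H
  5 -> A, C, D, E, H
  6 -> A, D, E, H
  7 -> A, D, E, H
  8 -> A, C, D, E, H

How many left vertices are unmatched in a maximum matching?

2

One maximum matching: 1→B, 2→A, 3→C, 4→D, 5→H, 6→E.
The set {2, 3, 4, 5, 6, 7, 8} has only 5 neighbours ({A, C, D, E, H}), so by Hall's theorem at most 6 of the 8 left vertices can be matched.
That matches 6 of the 8, leaving 2 unmatched; no matching can do better.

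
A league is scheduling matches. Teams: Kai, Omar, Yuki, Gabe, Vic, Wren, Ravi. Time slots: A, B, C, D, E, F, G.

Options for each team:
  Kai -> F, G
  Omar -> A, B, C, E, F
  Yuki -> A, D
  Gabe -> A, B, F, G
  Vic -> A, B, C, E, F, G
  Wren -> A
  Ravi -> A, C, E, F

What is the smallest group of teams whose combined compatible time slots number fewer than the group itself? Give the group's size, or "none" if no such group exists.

none

A matching saturating every team exists, for instance Kai→G, Omar→B, Yuki→D, Gabe→F, Vic→C, Wren→A, Ravi→E.
By Hall's marriage theorem, this means |N(S)| ≥ |S| for every subset S, so no violating subset exists.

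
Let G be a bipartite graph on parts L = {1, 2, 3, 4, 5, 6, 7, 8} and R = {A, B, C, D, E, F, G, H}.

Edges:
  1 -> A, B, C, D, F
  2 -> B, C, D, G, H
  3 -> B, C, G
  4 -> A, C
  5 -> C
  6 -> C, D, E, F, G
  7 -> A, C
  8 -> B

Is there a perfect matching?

The set {4, 5, 7} has only 2 neighbours ({A, C}), so by Hall's theorem at most 7 of the 8 left vertices can be matched.
Hence no matching covers every left vertex.

No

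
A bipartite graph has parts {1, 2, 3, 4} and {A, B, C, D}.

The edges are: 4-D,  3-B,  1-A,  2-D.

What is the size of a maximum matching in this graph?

A valid assignment of size 3: 1-A, 2-D, 3-B.
The set {2, 4} has only 1 neighbour ({D}), so by Hall's theorem at most 3 of the 4 left vertices can be matched.

3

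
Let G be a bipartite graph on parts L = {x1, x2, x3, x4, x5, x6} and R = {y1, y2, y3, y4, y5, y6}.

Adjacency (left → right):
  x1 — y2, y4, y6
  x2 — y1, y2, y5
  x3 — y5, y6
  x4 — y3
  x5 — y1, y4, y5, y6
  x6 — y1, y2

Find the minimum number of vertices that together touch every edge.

The 6 edges x1–y6, x2–y2, x3–y5, x4–y3, x5–y4, x6–y1 form a matching, so any vertex cover needs at least 6 vertices (one per matched edge).
Conversely {x1, x2, x3, x4, x5, x6} meets every edge and has exactly 6 vertices, so 6 is optimal.

6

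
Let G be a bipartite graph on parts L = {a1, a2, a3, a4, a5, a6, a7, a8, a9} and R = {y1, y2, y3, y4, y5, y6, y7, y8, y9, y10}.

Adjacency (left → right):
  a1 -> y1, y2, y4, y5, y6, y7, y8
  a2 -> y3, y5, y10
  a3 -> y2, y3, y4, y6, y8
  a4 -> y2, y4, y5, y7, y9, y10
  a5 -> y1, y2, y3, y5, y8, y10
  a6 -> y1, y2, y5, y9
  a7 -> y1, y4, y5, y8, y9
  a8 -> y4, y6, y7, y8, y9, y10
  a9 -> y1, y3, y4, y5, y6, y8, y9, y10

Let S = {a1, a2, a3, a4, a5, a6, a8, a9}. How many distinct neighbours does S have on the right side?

10

The union of neighbours of {a1, a2, a3, a4, a5, a6, a8, a9} is {y1, y2, y3, y4, y5, y6, y7, y8, y9, y10}, which has 10 elements.
Since |N(S)| = 10 ≥ |S| = 8, Hall's condition holds for this subset.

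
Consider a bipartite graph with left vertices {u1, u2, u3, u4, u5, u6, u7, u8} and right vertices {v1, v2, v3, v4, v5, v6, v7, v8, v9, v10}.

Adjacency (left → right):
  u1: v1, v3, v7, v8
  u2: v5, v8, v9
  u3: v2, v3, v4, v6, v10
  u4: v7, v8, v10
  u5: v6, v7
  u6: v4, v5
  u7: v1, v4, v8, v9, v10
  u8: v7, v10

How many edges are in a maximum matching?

8

For example, pair u1-v1, u2-v9, u3-v3, u4-v7, u5-v6, u6-v4, u7-v8, u8-v10.
All 8 left vertices are matched, so no larger matching exists.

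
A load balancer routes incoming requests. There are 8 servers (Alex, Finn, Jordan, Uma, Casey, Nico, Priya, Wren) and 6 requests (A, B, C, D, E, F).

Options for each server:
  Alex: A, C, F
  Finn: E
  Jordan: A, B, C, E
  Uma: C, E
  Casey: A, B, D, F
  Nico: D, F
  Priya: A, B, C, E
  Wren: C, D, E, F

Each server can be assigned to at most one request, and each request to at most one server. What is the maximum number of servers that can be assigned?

6

For example, pair Alex–A, Finn–E, Jordan–B, Uma–C, Casey–D, Nico–F.
The set {Alex, Finn, Jordan, Uma, Casey, Nico, Priya, Wren} has only 6 neighbours ({A, B, C, D, E, F}), so by Hall's theorem at most 6 of the 8 servers can be matched.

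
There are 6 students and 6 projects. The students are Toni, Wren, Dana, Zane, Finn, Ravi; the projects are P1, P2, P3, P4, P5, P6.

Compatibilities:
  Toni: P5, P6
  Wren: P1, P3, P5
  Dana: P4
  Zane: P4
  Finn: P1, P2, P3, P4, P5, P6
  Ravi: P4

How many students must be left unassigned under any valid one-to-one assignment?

2

For example, pair Toni-P6, Wren-P5, Dana-P4, Finn-P1.
The set {Dana, Zane, Ravi} has only 1 neighbour ({P4}), so by Hall's theorem at most 4 of the 6 students can be matched.
That matches 4 of the 6, leaving 2 unmatched; no matching can do better.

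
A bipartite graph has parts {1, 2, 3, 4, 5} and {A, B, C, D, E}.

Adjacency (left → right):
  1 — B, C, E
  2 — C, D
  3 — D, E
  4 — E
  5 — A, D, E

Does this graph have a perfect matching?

A valid assignment of size 5: 1-B, 2-C, 3-D, 4-E, 5-A.
All 5 left vertices are covered.

Yes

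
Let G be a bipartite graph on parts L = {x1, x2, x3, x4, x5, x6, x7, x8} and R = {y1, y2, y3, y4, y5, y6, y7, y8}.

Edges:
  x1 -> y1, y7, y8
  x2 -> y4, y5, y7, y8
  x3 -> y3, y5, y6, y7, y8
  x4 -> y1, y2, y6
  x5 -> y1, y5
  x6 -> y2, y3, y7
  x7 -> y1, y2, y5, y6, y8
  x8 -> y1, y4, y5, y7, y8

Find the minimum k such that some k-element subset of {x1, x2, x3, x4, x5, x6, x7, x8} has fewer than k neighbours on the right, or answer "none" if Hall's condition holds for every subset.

A matching saturating every left vertex exists, for instance x1→y8, x2→y4, x3→y6, x4→y2, x5→y5, x6→y3, x7→y1, x8→y7.
By Hall's marriage theorem, this means |N(S)| ≥ |S| for every subset S, so no violating subset exists.

none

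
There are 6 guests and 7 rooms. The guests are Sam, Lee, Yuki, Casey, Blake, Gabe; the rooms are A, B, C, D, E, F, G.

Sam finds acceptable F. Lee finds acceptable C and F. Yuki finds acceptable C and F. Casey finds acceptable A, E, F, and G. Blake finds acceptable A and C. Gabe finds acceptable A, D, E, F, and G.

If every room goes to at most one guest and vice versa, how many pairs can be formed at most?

5

For example, pair Sam–F, Lee–C, Casey–E, Blake–A, Gabe–G.
The set {Sam, Lee, Yuki} has only 2 neighbours ({C, F}), so by Hall's theorem at most 5 of the 6 guests can be matched.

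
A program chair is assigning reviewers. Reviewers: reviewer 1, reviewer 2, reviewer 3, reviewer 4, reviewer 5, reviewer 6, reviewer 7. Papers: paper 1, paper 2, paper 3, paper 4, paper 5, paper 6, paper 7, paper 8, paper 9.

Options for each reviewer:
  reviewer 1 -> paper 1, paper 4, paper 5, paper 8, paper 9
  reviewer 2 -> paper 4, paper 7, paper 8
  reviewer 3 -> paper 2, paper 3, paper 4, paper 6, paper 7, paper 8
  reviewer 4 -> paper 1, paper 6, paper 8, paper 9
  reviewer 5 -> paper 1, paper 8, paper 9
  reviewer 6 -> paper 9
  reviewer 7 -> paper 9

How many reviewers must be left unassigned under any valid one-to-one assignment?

1

For example, pair reviewer 1-paper 5, reviewer 2-paper 7, reviewer 3-paper 2, reviewer 4-paper 6, reviewer 5-paper 8, reviewer 6-paper 9.
The set {reviewer 6, reviewer 7} has only 1 neighbour ({paper 9}), so by Hall's theorem at most 6 of the 7 reviewers can be matched.
That matches 6 of the 7, leaving 1 unmatched; no matching can do better.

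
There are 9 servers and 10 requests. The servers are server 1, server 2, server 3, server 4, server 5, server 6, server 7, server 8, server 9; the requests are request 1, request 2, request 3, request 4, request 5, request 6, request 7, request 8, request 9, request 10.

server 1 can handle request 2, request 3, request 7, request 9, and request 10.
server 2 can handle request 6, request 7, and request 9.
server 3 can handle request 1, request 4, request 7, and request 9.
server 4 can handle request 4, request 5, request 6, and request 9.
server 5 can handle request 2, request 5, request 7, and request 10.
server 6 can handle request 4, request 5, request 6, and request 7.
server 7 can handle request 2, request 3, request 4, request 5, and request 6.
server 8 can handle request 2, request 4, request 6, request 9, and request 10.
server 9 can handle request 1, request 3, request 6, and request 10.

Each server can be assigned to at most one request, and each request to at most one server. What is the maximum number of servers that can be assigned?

9

For example, pair server 1-request 3, server 2-request 9, server 3-request 1, server 4-request 5, server 5-request 10, server 6-request 7, server 7-request 2, server 8-request 4, server 9-request 6.
This saturates every server, so 9 is the maximum.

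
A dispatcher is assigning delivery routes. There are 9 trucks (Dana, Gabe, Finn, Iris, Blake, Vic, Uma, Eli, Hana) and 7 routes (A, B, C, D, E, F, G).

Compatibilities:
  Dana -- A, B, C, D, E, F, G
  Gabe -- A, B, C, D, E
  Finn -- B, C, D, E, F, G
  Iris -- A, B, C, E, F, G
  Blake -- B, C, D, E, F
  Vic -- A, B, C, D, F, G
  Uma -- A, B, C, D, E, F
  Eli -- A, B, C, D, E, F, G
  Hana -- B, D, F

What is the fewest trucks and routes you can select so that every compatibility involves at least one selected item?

7

The 7 edges Dana–D, Gabe–E, Finn–G, Iris–C, Blake–F, Vic–B, Uma–A form a matching, so any vertex cover needs at least 7 vertices (one per matched edge).
Conversely {A, B, C, D, E, F, G} meets every edge and has exactly 7 vertices, so 7 is optimal.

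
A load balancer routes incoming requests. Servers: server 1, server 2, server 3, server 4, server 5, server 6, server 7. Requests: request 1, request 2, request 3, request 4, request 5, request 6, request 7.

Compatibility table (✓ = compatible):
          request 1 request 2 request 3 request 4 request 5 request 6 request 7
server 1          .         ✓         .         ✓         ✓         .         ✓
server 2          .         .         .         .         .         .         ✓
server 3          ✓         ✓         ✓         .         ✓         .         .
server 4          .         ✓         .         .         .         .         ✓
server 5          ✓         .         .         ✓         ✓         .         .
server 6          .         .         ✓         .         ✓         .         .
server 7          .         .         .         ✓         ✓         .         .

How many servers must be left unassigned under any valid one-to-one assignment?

1

One maximum matching: server 1-request 4, server 2-request 7, server 3-request 3, server 4-request 2, server 5-request 1, server 6-request 5.
The set {server 1, server 2, server 3, server 4, server 5, server 6, server 7} has only 6 neighbours ({request 1, request 2, request 3, request 4, request 5, request 7}), so by Hall's theorem at most 6 of the 7 servers can be matched.
That matches 6 of the 7, leaving 1 unmatched; no matching can do better.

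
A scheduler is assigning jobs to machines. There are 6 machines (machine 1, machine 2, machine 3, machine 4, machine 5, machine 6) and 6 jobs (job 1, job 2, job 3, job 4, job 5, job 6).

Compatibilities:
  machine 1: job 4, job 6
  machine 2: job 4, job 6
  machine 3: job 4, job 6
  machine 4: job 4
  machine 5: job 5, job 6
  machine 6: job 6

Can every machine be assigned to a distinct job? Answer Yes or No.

No

The set {machine 1, machine 2, machine 3, machine 4, machine 6} has only 2 neighbours ({job 4, job 6}), so by Hall's theorem at most 3 of the 6 machines can be matched.
Hence no matching covers every machine.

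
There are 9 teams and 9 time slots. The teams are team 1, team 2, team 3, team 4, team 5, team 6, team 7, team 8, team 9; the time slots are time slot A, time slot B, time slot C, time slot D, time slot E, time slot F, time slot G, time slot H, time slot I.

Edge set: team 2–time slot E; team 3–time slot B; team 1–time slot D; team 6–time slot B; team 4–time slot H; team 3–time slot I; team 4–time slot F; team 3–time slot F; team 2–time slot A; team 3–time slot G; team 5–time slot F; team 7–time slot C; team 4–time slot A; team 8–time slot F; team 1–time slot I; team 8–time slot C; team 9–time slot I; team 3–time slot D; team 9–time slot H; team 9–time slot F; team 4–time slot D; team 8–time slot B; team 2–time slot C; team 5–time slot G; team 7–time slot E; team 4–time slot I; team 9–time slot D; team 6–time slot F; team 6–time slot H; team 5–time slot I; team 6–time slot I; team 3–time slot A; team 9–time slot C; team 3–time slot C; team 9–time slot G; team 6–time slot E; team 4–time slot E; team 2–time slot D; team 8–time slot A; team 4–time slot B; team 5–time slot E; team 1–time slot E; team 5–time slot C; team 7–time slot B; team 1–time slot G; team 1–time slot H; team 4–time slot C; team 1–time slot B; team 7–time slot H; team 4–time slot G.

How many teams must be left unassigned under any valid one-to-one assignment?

For example, pair team 1→time slot D, team 2→time slot A, team 3→time slot I, team 4→time slot G, team 5→time slot E, team 6→time slot H, team 7→time slot B, team 8→time slot F, team 9→time slot C.
This saturates every team, so 9 is the maximum.
That matches 9 of the 9, leaving 0 unmatched; no matching can do better.

0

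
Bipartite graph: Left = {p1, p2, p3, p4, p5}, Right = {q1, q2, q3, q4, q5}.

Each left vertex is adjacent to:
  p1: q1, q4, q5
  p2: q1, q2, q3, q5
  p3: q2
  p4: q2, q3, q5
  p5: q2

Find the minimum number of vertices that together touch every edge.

{p1, p2, p4, q2} is a vertex cover of size 4: every edge has an endpoint in this set.
No smaller cover exists because p1–q4, p2–q3, p3–q2, p4–q5 is a matching of size 4, and a cover must include an endpoint of each of these disjoint edges (König's theorem).

4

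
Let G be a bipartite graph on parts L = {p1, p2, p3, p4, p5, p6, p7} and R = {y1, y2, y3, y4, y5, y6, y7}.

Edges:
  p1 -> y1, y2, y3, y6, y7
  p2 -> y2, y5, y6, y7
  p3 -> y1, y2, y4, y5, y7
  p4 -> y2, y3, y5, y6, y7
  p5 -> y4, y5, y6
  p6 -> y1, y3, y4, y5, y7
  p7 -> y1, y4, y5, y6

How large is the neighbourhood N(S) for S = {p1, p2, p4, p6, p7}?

The union of neighbours of {p1, p2, p4, p6, p7} is {y1, y2, y3, y4, y5, y6, y7}, which has 7 elements.
Since |N(S)| = 7 ≥ |S| = 5, Hall's condition holds for this subset.

7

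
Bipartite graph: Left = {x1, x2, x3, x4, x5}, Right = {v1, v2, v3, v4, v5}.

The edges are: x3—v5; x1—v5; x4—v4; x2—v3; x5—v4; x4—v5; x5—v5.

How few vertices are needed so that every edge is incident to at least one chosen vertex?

3

The 3 edges x1–v5, x2–v3, x4–v4 form a matching, so any vertex cover needs at least 3 vertices (one per matched edge).
Conversely {x2, v4, v5} meets every edge and has exactly 3 vertices, so 3 is optimal.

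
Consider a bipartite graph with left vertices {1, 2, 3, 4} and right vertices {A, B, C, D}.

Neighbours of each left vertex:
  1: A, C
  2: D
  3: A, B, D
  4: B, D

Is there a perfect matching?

For example, pair 1→C, 2→D, 3→A, 4→B.
All 4 left vertices are covered.

Yes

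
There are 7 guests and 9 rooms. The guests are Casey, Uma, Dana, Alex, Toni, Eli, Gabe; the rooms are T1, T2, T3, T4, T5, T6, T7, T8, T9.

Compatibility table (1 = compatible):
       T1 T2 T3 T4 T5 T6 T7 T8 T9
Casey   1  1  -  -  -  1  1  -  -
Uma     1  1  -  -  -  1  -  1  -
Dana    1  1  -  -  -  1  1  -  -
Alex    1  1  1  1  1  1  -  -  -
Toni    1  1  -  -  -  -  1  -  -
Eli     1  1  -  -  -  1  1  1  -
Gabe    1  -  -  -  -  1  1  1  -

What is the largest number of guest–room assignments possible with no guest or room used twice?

A valid assignment of size 6: Casey–T6, Uma–T8, Dana–T2, Alex–T4, Toni–T1, Eli–T7.
The set {Casey, Uma, Dana, Toni, Eli, Gabe} has only 5 neighbours ({T1, T2, T6, T7, T8}), so by Hall's theorem at most 6 of the 7 guests can be matched.

6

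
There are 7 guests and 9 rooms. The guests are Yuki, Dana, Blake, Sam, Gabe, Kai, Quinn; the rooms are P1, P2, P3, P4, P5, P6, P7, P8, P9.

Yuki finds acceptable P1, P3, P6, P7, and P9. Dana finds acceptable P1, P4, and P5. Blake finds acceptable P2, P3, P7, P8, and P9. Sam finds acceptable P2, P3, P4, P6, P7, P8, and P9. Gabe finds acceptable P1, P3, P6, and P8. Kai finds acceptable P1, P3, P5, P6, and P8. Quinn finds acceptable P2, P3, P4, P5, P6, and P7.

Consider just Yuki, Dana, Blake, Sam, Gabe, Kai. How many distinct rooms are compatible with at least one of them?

The union of neighbours of {Yuki, Dana, Blake, Sam, Gabe, Kai} is {P1, P2, P3, P4, P5, P6, P7, P8, P9}, which has 9 elements.
Since |N(S)| = 9 ≥ |S| = 6, Hall's condition holds for this subset.

9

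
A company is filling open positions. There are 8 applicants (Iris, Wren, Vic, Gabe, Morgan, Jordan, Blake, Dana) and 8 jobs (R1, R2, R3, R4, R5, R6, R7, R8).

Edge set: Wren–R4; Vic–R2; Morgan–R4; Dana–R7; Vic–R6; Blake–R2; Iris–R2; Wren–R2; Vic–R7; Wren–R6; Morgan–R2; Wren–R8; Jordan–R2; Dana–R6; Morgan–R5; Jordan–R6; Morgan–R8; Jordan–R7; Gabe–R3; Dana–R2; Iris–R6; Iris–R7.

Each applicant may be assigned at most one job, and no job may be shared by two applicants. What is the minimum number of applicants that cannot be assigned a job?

One maximum matching: Iris–R2, Wren–R4, Vic–R6, Gabe–R3, Morgan–R8, Jordan–R7.
The set {Iris, Vic, Jordan, Blake, Dana} has only 3 neighbours ({R2, R6, R7}), so by Hall's theorem at most 6 of the 8 applicants can be matched.
That matches 6 of the 8, leaving 2 unmatched; no matching can do better.

2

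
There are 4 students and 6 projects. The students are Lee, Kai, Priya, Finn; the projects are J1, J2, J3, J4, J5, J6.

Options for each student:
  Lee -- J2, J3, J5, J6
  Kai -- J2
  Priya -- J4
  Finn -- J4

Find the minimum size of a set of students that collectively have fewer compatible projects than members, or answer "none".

Take S = {Priya, Finn}. Its neighbourhood is {J4}, so |N(S)| = 1 < |S| = 2.
No single vertex violates Hall's condition since each has at least one neighbour, so 2 is the minimum.

2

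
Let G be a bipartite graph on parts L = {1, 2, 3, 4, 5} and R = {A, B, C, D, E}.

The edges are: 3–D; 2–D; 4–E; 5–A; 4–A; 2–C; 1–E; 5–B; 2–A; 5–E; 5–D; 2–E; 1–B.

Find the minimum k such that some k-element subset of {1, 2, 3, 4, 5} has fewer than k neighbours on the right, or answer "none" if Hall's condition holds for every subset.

A matching saturating every left vertex exists, for instance 1→E, 2→C, 3→D, 4→A, 5→B.
By Hall's marriage theorem, this means |N(S)| ≥ |S| for every subset S, so no violating subset exists.

none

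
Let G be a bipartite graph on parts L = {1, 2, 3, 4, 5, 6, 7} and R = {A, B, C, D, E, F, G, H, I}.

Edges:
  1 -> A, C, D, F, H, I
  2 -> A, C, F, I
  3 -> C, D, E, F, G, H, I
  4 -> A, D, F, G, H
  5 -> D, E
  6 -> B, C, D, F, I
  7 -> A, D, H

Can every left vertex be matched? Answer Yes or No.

A valid assignment of size 7: 1→H, 2→I, 3→G, 4→A, 5→E, 6→B, 7→D.
All 7 left vertices are covered.

Yes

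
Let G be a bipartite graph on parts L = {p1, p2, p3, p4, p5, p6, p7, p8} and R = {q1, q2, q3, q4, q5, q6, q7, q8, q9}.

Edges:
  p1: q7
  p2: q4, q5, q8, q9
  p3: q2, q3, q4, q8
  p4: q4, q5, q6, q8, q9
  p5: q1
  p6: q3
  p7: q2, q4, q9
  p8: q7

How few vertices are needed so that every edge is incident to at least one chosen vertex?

A maximum matching has 7 edges (e.g. p1–q7, p2–q5, p3–q8, p4–q9, p5–q1, p6–q3, p7–q2).
By König's theorem the minimum vertex cover has the same size. One such cover is {p2, p3, p4, p5, p6, p7, q7}.

7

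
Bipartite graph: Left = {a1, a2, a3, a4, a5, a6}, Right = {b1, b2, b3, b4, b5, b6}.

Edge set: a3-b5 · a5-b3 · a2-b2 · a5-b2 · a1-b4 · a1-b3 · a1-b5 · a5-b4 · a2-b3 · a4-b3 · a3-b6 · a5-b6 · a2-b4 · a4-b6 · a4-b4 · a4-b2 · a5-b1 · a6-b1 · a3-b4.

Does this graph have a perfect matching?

One maximum matching: a1–b3, a2–b2, a3–b5, a4–b4, a5–b6, a6–b1.
All 6 left vertices are covered.

Yes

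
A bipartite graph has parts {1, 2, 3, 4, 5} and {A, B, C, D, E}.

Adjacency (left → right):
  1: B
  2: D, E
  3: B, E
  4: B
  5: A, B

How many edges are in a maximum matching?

4

For example, pair 1→B, 2→D, 3→E, 5→A.
The set {1, 4} has only 1 neighbour ({B}), so by Hall's theorem at most 4 of the 5 left vertices can be matched.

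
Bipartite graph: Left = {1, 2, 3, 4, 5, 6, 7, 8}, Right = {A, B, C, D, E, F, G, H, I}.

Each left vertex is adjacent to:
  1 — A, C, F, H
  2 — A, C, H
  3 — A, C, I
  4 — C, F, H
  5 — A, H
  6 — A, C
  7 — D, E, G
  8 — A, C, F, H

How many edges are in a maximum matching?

6

A valid assignment of size 6: 1→A, 2→C, 3→I, 4→F, 5→H, 7→E.
The set {1, 2, 4, 5, 6, 8} has only 4 neighbours ({A, C, F, H}), so by Hall's theorem at most 6 of the 8 left vertices can be matched.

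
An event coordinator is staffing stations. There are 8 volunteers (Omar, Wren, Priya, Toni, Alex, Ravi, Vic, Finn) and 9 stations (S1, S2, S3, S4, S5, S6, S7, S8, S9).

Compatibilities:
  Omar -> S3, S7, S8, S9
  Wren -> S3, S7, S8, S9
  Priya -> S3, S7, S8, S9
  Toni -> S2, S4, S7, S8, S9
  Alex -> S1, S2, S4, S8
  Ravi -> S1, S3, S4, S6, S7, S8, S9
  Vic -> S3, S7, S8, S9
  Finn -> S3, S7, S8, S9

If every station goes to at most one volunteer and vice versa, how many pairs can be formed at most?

7

A valid assignment of size 7: Omar–S3, Wren–S7, Priya–S9, Toni–S2, Alex–S4, Ravi–S6, Vic–S8.
The set {Omar, Wren, Priya, Vic, Finn} has only 4 neighbours ({S3, S7, S8, S9}), so by Hall's theorem at most 7 of the 8 volunteers can be matched.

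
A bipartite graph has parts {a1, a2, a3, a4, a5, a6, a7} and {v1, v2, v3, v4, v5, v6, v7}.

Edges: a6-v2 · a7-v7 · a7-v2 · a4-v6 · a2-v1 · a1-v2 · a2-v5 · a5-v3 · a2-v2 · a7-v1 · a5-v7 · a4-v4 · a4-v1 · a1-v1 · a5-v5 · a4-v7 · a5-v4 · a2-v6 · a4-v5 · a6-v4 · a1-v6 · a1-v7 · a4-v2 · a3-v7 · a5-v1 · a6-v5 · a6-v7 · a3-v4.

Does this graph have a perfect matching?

One maximum matching: a1→v1, a2→v6, a3→v4, a4→v5, a5→v3, a6→v7, a7→v2.
Every left vertex is matched, so this is a perfect matching.

Yes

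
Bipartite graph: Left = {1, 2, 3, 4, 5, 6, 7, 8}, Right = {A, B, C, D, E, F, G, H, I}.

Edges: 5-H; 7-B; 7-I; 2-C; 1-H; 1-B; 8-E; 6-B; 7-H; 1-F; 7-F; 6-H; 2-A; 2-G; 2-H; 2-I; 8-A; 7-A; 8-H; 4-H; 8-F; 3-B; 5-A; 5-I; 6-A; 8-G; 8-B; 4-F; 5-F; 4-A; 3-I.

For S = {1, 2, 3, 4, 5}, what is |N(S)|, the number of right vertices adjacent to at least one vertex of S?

7

The union of neighbours of {1, 2, 3, 4, 5} is {A, B, C, F, G, H, I}, which has 7 elements.
Since |N(S)| = 7 ≥ |S| = 5, Hall's condition holds for this subset.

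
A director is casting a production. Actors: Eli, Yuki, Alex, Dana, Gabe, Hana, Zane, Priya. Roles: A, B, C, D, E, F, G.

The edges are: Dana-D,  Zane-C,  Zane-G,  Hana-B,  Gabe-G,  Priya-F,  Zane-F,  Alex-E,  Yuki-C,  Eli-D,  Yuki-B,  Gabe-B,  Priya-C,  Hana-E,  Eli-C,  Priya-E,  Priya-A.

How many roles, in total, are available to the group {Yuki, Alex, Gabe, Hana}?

The union of neighbours of {Yuki, Alex, Gabe, Hana} is {B, C, E, G}, which has 4 elements.
Since |N(S)| = 4 ≥ |S| = 4, Hall's condition holds for this subset.

4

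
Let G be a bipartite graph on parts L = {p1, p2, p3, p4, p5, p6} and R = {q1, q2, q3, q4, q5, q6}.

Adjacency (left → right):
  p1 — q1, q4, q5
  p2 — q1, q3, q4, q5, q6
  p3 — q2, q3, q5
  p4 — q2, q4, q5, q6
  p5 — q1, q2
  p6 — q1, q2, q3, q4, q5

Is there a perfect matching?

For example, pair p1–q5, p2–q3, p3–q2, p4–q6, p5–q1, p6–q4.
All 6 left vertices are covered.

Yes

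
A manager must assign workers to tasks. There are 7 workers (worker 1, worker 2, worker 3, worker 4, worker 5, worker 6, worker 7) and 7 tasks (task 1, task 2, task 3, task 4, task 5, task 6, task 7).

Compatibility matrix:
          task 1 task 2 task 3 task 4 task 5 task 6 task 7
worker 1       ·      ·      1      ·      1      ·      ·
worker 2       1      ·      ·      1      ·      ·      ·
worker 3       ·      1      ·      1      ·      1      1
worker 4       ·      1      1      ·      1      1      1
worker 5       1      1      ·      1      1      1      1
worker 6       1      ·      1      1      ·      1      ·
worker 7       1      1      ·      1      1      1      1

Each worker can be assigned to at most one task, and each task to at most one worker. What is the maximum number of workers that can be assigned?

A valid assignment of size 7: worker 1-task 3, worker 2-task 1, worker 3-task 2, worker 4-task 5, worker 5-task 7, worker 6-task 6, worker 7-task 4.
This saturates every worker, so 7 is the maximum.

7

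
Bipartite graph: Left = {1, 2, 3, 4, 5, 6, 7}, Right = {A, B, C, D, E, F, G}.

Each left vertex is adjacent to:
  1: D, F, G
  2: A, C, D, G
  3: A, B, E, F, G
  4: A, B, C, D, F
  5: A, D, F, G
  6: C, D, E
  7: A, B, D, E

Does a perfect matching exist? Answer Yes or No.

Yes

A valid assignment of size 7: 1–D, 2–C, 3–G, 4–A, 5–F, 6–E, 7–B.
Every left vertex is matched, so this is a perfect matching.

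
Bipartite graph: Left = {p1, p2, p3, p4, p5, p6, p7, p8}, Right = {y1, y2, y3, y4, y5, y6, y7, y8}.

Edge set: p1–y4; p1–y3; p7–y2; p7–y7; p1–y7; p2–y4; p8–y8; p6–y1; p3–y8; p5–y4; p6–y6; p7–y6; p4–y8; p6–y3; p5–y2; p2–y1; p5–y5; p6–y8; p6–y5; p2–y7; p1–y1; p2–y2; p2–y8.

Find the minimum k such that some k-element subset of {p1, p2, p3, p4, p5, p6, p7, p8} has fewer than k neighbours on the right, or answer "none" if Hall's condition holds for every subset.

2

Take S = {p3, p4}. Its neighbourhood is {y8}, so |N(S)| = 1 < |S| = 2.
No single vertex violates Hall's condition since each has at least one neighbour, so 2 is the minimum.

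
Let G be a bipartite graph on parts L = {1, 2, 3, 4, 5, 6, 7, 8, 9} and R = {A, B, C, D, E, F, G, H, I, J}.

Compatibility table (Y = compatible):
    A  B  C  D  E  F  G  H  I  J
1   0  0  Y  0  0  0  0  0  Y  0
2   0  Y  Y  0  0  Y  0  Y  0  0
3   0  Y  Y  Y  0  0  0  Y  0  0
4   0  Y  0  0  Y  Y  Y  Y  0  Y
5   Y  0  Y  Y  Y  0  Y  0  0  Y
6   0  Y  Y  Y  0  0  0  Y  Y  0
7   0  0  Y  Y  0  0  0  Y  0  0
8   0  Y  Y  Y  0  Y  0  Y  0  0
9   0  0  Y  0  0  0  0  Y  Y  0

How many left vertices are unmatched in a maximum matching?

One maximum matching: 1–I, 2–F, 3–C, 4–G, 5–J, 6–B, 7–D, 8–H.
The set {1, 2, 3, 6, 7, 8, 9} has only 6 neighbours ({B, C, D, F, H, I}), so by Hall's theorem at most 8 of the 9 left vertices can be matched.
That matches 8 of the 9, leaving 1 unmatched; no matching can do better.

1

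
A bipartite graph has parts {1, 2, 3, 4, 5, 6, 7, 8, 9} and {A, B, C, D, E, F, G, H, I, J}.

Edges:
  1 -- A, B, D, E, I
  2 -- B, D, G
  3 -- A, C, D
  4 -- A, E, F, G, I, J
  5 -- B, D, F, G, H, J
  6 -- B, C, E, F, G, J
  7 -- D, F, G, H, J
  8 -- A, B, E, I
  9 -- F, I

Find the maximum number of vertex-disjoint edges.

A valid assignment of size 9: 1–E, 2–B, 3–C, 4–A, 5–H, 6–G, 7–J, 8–I, 9–F.
This saturates every left vertex, so 9 is the maximum.

9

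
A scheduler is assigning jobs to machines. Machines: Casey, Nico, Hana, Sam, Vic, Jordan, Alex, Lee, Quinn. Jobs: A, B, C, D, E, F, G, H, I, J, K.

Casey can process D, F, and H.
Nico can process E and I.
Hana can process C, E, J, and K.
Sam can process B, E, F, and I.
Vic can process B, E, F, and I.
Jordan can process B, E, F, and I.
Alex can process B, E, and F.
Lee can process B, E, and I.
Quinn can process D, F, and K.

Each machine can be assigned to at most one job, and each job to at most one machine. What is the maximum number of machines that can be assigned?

One maximum matching: Casey–H, Nico–I, Hana–J, Sam–F, Vic–E, Jordan–B, Quinn–D.
The set {Nico, Sam, Vic, Jordan, Alex, Lee} has only 4 neighbours ({B, E, F, I}), so by Hall's theorem at most 7 of the 9 machines can be matched.

7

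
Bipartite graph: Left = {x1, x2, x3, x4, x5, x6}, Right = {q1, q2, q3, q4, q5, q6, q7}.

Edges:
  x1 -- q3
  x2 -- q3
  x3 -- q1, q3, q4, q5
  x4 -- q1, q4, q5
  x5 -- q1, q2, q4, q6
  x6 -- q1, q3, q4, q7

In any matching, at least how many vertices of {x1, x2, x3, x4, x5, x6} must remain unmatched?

For example, pair x1-q3, x3-q1, x4-q5, x5-q6, x6-q4.
The set {x1, x2} has only 1 neighbour ({q3}), so by Hall's theorem at most 5 of the 6 left vertices can be matched.
That matches 5 of the 6, leaving 1 unmatched; no matching can do better.

1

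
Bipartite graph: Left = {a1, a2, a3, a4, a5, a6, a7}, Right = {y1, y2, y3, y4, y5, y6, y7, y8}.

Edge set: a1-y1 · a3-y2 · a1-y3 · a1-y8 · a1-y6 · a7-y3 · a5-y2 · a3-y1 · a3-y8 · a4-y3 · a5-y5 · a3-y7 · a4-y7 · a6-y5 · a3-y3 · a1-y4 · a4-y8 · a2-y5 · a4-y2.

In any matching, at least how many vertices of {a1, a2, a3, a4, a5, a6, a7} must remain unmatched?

1

One maximum matching: a1–y6, a2–y5, a3–y7, a4–y8, a5–y2, a7–y3.
The set {a2, a6} has only 1 neighbour ({y5}), so by Hall's theorem at most 6 of the 7 left vertices can be matched.
That matches 6 of the 7, leaving 1 unmatched; no matching can do better.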